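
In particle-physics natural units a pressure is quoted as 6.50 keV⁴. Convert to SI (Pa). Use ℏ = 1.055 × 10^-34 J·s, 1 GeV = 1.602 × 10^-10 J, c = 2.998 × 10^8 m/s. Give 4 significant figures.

Pressure is [E]/[L]³ = [E]⁴/(ℏc)³.
1 GeV⁴ → 1/(ℏc)³ × (1 GeV in J)⁴ = 2.082 × 10^37 Pa.
Convert the energy scale: 6.50 keV⁴ = 6.50 × 10^-24 GeV⁴.
Result: 6.50 × 10^-24 × 2.082 × 10^37 = 1.353 × 10^14 Pa.

1.353 × 10^14 Pa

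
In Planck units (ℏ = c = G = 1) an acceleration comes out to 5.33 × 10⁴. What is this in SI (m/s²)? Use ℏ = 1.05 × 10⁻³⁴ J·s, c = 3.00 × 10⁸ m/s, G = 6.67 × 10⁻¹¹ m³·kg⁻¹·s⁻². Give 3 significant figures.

2.98 × 10⁵⁶ m/s²

One Planck acceleration: a_P = √(c⁷/(ℏG)) = 5.59 × 10⁵¹ m/s².
5.33 × 10⁴ × 5.59 × 10⁵¹ m/s² = 2.98 × 10⁵⁶ m/s²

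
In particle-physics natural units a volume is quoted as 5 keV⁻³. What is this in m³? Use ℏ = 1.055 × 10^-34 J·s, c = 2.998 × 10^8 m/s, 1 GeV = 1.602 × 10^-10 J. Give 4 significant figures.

3.848 × 10^-29 m³

Volume is [L]³ = [E]⁻³·(ℏc)³.
1 GeV⁻³ → (ℏc)³ × (1 GeV in J)⁻³ = 7.696 × 10^-48 m³.
Convert the energy scale: 5 keV⁻³ = 5.00 × 10^18 GeV⁻³.
Result: 5.00 × 10^18 × 7.696 × 10^-48 = 3.848 × 10^-29 m³.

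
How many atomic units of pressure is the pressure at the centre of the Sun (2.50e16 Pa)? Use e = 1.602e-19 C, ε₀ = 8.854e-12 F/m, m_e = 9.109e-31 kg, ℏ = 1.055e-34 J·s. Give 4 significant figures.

853.5

atomic unit of pressure: P_au = E_h/a₀³ = m_e⁴e¹⁰/((4πε₀)⁵ℏ⁸) = 2.929e13 Pa.
2.50e16 / 2.929e13 = 853.5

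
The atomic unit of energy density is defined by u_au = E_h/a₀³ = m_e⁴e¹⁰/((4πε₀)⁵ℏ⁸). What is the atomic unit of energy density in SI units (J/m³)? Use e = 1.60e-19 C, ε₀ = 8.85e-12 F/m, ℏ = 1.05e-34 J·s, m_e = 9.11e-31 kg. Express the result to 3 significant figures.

u_au = E_h/a₀³ = m_e⁴e¹⁰/((4πε₀)⁵ℏ⁸)
E_h = 4.38e-18 J
a₀ = 5.26e-11 m
E_h/a₀³ = 3.01e13 J/m³

3.01e13 J/m³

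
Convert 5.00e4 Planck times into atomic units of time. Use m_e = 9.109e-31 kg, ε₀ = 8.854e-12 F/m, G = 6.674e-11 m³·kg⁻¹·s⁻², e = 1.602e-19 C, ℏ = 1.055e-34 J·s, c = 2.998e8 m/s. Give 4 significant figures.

Planck time: t_P = √(ℏG/c⁵) = 5.392e-44 s
atomic unit of time: τ_au = (4πε₀)²ℏ³/(m_e e⁴) = 2.423e-17 s
5.00e4 × 5.392e-44 / 2.423e-17 = 1.113e-22

1.113e-22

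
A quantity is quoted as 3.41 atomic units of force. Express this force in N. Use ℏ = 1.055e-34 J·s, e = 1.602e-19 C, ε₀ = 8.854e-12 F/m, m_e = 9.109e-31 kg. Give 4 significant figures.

One atomic unit of force: F_au = E_h/a₀ = m_e²e⁶/((4πε₀)³ℏ⁴) = 8.220e-8 N.
3.41 × 8.220e-8 N = 2.803e-7 N

2.803e-7 N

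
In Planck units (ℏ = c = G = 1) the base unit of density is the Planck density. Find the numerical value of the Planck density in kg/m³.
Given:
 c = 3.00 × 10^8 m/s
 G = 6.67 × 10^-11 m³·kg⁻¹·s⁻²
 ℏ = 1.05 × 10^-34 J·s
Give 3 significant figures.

5.20 × 10^96 kg/m³

ρ_P = c⁵/(ℏG²)
  = 2.43 × 10^42 / 4.67 × 10^-55
  = 5.20 × 10^96 kg/m³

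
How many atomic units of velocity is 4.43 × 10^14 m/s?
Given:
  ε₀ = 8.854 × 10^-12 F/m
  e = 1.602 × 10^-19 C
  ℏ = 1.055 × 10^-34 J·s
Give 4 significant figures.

atomic unit of velocity: v_au = e²/(4πε₀ℏ) = 2.186 × 10^6 m/s.
4.43 × 10^14 / 2.186 × 10^6 = 2.026 × 10^8

2.026 × 10^8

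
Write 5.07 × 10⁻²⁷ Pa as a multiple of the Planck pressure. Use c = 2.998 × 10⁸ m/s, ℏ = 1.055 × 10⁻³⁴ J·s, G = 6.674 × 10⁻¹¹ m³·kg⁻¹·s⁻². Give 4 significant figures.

Planck pressure: p_P = c⁷/(ℏG²) = 4.632 × 10¹¹³ Pa.
5.07 × 10⁻²⁷ / 4.632 × 10¹¹³ = 1.094 × 10⁻¹⁴⁰

1.094 × 10⁻¹⁴⁰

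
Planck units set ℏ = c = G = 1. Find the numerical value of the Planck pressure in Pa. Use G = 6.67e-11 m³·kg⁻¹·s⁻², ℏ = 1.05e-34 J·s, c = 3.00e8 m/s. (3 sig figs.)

4.68e113 Pa

Dimensional analysis gives p_P = c⁷/(ℏG²).
  = 2.19e59 / 4.67e-55
  = 4.68e113 Pa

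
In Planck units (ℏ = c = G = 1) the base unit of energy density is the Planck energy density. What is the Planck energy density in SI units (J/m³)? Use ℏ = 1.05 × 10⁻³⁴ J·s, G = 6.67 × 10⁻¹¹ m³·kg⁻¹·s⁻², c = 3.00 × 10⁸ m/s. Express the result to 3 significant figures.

4.68 × 10¹¹³ J/m³

u_P = c⁷/(ℏG²)
  = 2.19 × 10⁵⁹ / 4.67 × 10⁻⁵⁵
  = 4.68 × 10¹¹³ J/m³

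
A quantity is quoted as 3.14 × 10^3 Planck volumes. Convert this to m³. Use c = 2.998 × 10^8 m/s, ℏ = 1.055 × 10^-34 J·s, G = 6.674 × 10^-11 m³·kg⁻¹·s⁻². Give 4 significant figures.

1.326 × 10^-101 m³

One Planck volume: V_P = (ℏG/c³)^(3/2) = 4.224 × 10^-105 m³.
3.14 × 10^3 × 4.224 × 10^-105 m³ = 1.326 × 10^-101 m³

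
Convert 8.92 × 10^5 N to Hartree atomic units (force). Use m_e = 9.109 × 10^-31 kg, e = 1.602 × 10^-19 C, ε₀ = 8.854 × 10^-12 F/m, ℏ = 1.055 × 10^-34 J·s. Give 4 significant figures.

1.085 × 10^13

atomic unit of force: F_au = E_h/a₀ = m_e²e⁶/((4πε₀)³ℏ⁴) = 8.220 × 10^-8 N.
8.92 × 10^5 / 8.220 × 10^-8 = 1.085 × 10^13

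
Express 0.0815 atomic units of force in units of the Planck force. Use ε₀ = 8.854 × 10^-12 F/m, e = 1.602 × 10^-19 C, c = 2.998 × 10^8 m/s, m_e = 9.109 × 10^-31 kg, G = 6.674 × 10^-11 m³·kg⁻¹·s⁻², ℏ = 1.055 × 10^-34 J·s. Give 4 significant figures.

atomic unit of force: F_au = E_h/a₀ = m_e²e⁶/((4πε₀)³ℏ⁴) = 8.220 × 10^-8 N
Planck force: F_P = c⁴/G = 1.210 × 10^44 N
0.0815 × 8.220 × 10^-8 / 1.210 × 10^44 = 5.534 × 10^-53

5.534 × 10^-53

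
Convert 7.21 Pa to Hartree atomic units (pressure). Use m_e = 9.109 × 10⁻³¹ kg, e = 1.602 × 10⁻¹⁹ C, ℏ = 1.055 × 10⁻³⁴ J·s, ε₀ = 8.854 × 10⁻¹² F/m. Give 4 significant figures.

atomic unit of pressure: P_au = E_h/a₀³ = m_e⁴e¹⁰/((4πε₀)⁵ℏ⁸) = 2.929 × 10¹³ Pa.
7.21 / 2.929 × 10¹³ = 2.461 × 10⁻¹³

2.461 × 10⁻¹³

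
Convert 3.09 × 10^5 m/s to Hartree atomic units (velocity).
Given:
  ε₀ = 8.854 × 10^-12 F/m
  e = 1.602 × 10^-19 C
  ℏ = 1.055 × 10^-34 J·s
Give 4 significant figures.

atomic unit of velocity: v_au = e²/(4πε₀ℏ) = 2.186 × 10^6 m/s.
3.09 × 10^5 / 2.186 × 10^6 = 0.1413

0.1413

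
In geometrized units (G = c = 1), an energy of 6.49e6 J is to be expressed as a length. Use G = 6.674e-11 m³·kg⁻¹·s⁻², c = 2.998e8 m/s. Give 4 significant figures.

Energy → length via G/c⁴.
6.49e6 J × (G/c⁴) = 5.362e-38 m

5.362e-38 m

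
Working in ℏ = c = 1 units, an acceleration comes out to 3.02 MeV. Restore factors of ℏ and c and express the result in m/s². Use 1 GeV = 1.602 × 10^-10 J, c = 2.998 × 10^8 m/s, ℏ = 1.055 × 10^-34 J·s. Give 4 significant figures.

Acceleration is [L]/[T]² = c·[E]/ℏ.
1 GeV → c/ℏ × (1 GeV in J) = 4.552 × 10^32 m/s².
Convert the energy scale: 3.02 MeV = 3.02 × 10^-3 GeV.
Result: 3.02 × 10^-3 × 4.552 × 10^32 = 1.375 × 10^30 m/s².

1.375 × 10^30 m/s²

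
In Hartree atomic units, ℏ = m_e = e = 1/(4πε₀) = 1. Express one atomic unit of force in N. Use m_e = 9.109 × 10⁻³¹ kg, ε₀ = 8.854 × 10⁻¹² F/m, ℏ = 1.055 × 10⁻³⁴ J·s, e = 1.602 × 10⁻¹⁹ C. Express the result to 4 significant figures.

8.220 × 10⁻⁸ N

From ℏ = m_e = e = 1/(4πε₀) = 1 the force scale is F_au = E_h/a₀ = m_e²e⁶/((4πε₀)³ℏ⁴).
E_h = 4.354 × 10⁻¹⁸ J
a₀ = 5.297 × 10⁻¹¹ m
E_h/a₀ = 8.220 × 10⁻⁸ N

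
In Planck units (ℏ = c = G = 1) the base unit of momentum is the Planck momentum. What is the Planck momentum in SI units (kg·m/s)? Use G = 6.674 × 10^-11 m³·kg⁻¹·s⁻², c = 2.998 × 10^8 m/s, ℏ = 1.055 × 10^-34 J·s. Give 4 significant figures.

p_P = √(ℏc³/G)
  = √(42.60)
  = 6.527 kg·m/s

6.527 kg·m/s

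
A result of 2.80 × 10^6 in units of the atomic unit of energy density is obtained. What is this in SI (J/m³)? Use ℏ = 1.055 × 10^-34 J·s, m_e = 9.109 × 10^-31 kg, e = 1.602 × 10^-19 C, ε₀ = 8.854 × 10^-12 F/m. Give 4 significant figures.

One atomic unit of energy density: u_au = E_h/a₀³ = m_e⁴e¹⁰/((4πε₀)⁵ℏ⁸) = 2.929 × 10^13 J/m³.
2.80 × 10^6 × 2.929 × 10^13 J/m³ = 8.202 × 10^19 J/m³

8.202 × 10^19 J/m³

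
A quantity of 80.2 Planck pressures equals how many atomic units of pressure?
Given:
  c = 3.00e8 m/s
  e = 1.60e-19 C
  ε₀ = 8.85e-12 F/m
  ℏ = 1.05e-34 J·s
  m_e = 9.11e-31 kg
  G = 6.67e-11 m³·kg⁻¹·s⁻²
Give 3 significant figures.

1.25e102

Planck pressure: p_P = c⁷/(ℏG²) = 4.68e113 Pa
atomic unit of pressure: P_au = E_h/a₀³ = m_e⁴e¹⁰/((4πε₀)⁵ℏ⁸) = 3.01e13 Pa
80.2 × 4.68e113 / 3.01e13 = 1.25e102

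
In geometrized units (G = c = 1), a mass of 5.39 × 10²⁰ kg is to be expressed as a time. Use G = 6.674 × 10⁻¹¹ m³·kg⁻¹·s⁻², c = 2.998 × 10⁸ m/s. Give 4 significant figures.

1.335 × 10⁻¹⁵ s

Mass → time via G/c³.
5.39 × 10²⁰ kg × (G/c³) = 1.335 × 10⁻¹⁵ s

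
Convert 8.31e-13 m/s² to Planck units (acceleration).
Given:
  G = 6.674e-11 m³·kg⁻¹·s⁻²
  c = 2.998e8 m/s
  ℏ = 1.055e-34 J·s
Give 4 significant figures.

Planck acceleration: a_P = √(c⁷/(ℏG)) = 5.560e51 m/s².
8.31e-13 / 5.560e51 = 1.495e-64

1.495e-64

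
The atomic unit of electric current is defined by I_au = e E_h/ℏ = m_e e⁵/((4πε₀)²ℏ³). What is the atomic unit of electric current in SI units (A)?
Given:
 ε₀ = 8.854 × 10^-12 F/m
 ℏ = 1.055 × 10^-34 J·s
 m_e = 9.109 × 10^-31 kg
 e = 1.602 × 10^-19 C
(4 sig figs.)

6.612 × 10^-3 A

I_au = e E_h/ℏ = m_e e⁵/((4πε₀)²ℏ³)
E_h = 4.354 × 10^-18 J
e·E_h/ℏ = 6.612 × 10^-3 A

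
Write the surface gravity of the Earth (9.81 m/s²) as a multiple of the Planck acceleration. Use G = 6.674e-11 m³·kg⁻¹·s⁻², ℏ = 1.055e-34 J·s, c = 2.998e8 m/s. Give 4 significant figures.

Planck acceleration: a_P = √(c⁷/(ℏG)) = 5.560e51 m/s².
9.81 / 5.560e51 = 1.764e-51

1.764e-51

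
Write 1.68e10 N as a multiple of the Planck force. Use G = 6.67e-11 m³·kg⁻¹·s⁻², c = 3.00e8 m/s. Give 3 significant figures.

Planck force: F_P = c⁴/G = 1.21e44 N.
1.68e10 / 1.21e44 = 1.38e-34

1.38e-34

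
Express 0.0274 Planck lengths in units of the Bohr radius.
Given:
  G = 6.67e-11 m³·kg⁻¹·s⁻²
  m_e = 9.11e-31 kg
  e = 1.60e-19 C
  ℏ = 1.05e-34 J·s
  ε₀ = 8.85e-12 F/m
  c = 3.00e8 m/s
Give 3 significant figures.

Planck length: ℓ_P = √(ℏG/c³) = 1.61e-35 m
Bohr radius: a₀ = 4πε₀ℏ²/(m_e e²) = 5.26e-11 m
0.0274 × 1.61e-35 / 5.26e-11 = 8.39e-27

8.39e-27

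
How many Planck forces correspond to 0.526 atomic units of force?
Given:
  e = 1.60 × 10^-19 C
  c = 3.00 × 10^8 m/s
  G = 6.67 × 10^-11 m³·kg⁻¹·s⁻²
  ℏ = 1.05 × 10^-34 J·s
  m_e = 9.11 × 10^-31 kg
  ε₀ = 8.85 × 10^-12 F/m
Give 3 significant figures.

atomic unit of force: F_au = E_h/a₀ = m_e²e⁶/((4πε₀)³ℏ⁴) = 8.33 × 10^-8 N
Planck force: F_P = c⁴/G = 1.21 × 10^44 N
0.526 × 8.33 × 10^-8 / 1.21 × 10^44 = 3.61 × 10^-52

3.61 × 10^-52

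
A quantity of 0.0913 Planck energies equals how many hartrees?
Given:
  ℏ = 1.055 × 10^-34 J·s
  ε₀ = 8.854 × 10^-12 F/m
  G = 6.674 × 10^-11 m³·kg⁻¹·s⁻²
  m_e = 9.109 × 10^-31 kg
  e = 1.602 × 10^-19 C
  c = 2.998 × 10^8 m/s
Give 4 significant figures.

4.103 × 10^25

Planck energy: E_P = √(ℏc⁵/G) = 1.957 × 10^9 J
hartree: E_h = m_e e⁴/(4πε₀ℏ)² = 4.354 × 10^-18 J
0.0913 × 1.957 × 10^9 / 4.354 × 10^-18 = 4.103 × 10^25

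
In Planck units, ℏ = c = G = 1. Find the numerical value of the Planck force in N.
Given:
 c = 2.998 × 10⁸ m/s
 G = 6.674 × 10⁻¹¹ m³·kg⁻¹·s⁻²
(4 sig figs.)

Dimensional analysis gives F_P = c⁴/G.
  = 8.078 × 10³³ / 6.674 × 10⁻¹¹
  = 1.210 × 10⁴⁴ N

1.210 × 10⁴⁴ N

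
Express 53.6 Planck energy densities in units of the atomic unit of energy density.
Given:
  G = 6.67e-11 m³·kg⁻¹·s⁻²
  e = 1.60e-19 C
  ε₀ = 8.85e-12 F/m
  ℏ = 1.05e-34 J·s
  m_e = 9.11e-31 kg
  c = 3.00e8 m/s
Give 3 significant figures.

8.33e101

Planck energy density: u_P = c⁷/(ℏG²) = 4.68e113 J/m³
atomic unit of energy density: u_au = E_h/a₀³ = m_e⁴e¹⁰/((4πε₀)⁵ℏ⁸) = 3.01e13 J/m³
53.6 × 4.68e113 / 3.01e13 = 8.33e101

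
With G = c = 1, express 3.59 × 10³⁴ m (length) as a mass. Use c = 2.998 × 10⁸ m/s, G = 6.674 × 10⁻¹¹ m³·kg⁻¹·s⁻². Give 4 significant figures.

Length → mass via c²/G.
3.59 × 10³⁴ m × (c²/G) = 4.835 × 10⁶¹ kg

4.835 × 10⁶¹ kg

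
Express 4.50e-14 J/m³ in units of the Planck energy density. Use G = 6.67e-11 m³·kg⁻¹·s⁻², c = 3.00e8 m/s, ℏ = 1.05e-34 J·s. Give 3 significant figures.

9.61e-128

Planck energy density: u_P = c⁷/(ℏG²) = 4.68e113 J/m³.
4.50e-14 / 4.68e113 = 9.61e-128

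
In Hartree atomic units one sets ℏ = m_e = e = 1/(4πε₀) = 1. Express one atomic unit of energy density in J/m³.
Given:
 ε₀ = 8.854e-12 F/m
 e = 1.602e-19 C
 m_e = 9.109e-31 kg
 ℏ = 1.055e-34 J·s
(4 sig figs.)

u_au = E_h/a₀³ = m_e⁴e¹⁰/((4πε₀)⁵ℏ⁸)
E_h = 4.354e-18 J
a₀ = 5.297e-11 m
E_h/a₀³ = 2.929e13 J/m³

2.929e13 J/m³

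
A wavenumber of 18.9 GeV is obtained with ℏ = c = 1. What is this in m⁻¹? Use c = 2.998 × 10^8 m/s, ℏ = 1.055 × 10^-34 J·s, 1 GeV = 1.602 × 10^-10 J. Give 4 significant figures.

9.573 × 10^16 m⁻¹

Inverse length is [E]/(ℏc).
1 GeV → 1/(ℏc) × (1 GeV in J) = 5.065 × 10^15 m⁻¹.
Result: 18.9 × 5.065 × 10^15 = 9.573 × 10^16 m⁻¹.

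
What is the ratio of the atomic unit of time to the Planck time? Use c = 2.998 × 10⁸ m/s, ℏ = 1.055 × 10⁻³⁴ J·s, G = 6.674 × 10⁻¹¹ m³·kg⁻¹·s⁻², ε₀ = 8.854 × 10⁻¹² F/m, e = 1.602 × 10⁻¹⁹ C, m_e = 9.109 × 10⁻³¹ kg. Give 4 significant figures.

4.494 × 10²⁶

atomic unit of time: τ_au = (4πε₀)²ℏ³/(m_e e⁴) = 2.423 × 10⁻¹⁷ s
Planck time: t_P = √(ℏG/c⁵) = 5.392 × 10⁻⁴⁴ s
ratio = 2.423 × 10⁻¹⁷ / 5.392 × 10⁻⁴⁴ = 4.494 × 10²⁶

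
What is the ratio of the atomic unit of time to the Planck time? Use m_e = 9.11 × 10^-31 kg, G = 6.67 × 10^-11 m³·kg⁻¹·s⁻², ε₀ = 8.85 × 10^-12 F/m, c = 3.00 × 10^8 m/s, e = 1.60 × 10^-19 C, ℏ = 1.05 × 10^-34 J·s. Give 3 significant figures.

4.47 × 10^26

atomic unit of time: τ_au = (4πε₀)²ℏ³/(m_e e⁴) = 2.40 × 10^-17 s
Planck time: t_P = √(ℏG/c⁵) = 5.37 × 10^-44 s
ratio = 2.40 × 10^-17 / 5.37 × 10^-44 = 4.47 × 10^26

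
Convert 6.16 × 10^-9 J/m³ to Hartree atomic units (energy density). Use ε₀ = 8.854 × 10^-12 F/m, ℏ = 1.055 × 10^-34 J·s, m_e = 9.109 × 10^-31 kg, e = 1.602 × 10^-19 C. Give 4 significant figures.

2.103 × 10^-22

atomic unit of energy density: u_au = E_h/a₀³ = m_e⁴e¹⁰/((4πε₀)⁵ℏ⁸) = 2.929 × 10^13 J/m³.
6.16 × 10^-9 / 2.929 × 10^13 = 2.103 × 10^-22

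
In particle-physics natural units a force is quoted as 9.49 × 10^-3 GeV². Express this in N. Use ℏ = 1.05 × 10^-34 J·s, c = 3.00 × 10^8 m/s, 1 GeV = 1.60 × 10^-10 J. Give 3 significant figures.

7.71 × 10^3 N

Force is [E]/[L] = [E]²/(ℏc); restore (ℏc)⁻¹.
1 GeV² → 1/(ℏc) × (1 GeV in J)² = 8.13 × 10^5 N.
Result: 9.49 × 10^-3 × 8.13 × 10^5 = 7.71 × 10^3 N.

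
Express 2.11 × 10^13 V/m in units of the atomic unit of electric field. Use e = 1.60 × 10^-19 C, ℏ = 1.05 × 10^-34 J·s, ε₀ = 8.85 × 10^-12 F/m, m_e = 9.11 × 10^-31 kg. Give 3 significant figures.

atomic unit of electric field: E_au = E_h/(e a₀) = m_e²e⁵/((4πε₀)³ℏ⁴) = 5.20 × 10^11 V/m.
2.11 × 10^13 / 5.20 × 10^11 = 40.5

40.5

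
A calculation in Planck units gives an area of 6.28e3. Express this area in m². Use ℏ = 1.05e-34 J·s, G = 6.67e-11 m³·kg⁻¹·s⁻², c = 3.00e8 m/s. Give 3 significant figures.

1.63e-66 m²

One Planck area: A_P = ℏG/c³ = 2.59e-70 m².
6.28e3 × 2.59e-70 m² = 1.63e-66 m²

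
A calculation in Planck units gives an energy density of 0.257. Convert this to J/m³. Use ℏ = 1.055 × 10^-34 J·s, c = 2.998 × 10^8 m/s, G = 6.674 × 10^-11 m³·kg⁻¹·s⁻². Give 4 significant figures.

1.191 × 10^113 J/m³

One Planck energy density: u_P = c⁷/(ℏG²) = 4.632 × 10^113 J/m³.
0.257 × 4.632 × 10^113 J/m³ = 1.191 × 10^113 J/m³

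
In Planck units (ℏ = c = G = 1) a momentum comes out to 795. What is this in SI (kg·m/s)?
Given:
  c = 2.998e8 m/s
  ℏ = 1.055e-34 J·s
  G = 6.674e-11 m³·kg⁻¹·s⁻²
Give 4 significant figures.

One Planck momentum: p_P = √(ℏc³/G) = 6.527 kg·m/s.
795 × 6.527 kg·m/s = 5.189e3 kg·m/s

5.189e3 kg·m/s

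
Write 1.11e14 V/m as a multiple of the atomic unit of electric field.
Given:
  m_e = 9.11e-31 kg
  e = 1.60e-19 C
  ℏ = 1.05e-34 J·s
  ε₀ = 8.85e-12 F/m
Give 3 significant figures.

atomic unit of electric field: E_au = E_h/(e a₀) = m_e²e⁵/((4πε₀)³ℏ⁴) = 5.20e11 V/m.
1.11e14 / 5.20e11 = 213

213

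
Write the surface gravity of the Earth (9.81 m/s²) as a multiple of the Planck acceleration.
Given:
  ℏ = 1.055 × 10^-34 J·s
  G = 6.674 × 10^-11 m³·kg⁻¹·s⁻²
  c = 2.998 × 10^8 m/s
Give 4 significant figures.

1.764 × 10^-51

Planck acceleration: a_P = √(c⁷/(ℏG)) = 5.560 × 10^51 m/s².
9.81 / 5.560 × 10^51 = 1.764 × 10^-51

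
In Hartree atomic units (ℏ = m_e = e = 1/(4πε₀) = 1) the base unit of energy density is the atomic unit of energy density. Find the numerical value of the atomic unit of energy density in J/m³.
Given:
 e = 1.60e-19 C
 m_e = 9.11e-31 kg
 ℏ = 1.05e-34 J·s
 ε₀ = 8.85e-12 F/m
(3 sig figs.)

3.01e13 J/m³

u_au = E_h/a₀³ = m_e⁴e¹⁰/((4πε₀)⁵ℏ⁸)
E_h = 4.38e-18 J
a₀ = 5.26e-11 m
E_h/a₀³ = 3.01e13 J/m³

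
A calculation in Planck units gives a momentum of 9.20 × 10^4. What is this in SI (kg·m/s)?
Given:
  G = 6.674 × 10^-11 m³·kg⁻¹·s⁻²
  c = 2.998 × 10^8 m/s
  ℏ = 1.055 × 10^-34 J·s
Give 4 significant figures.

6.004 × 10^5 kg·m/s

One Planck momentum: p_P = √(ℏc³/G) = 6.527 kg·m/s.
9.20 × 10^4 × 6.527 kg·m/s = 6.004 × 10^5 kg·m/s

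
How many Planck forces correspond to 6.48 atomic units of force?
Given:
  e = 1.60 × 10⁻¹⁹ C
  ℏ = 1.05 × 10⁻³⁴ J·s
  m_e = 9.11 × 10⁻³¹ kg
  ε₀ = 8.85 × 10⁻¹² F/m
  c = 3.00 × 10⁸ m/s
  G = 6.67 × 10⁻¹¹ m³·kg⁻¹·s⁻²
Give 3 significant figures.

4.44 × 10⁻⁵¹

atomic unit of force: F_au = E_h/a₀ = m_e²e⁶/((4πε₀)³ℏ⁴) = 8.33 × 10⁻⁸ N
Planck force: F_P = c⁴/G = 1.21 × 10⁴⁴ N
6.48 × 8.33 × 10⁻⁸ / 1.21 × 10⁴⁴ = 4.44 × 10⁻⁵¹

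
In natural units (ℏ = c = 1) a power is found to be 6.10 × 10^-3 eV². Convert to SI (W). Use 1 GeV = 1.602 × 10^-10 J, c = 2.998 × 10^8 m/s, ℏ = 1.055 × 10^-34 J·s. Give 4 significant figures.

1.484 × 10^-6 W

Power is [E]/[T] = [E]²/ℏ.
1 GeV² → 1/ℏ × (1 GeV in J)² = 2.433 × 10^14 W.
Convert the energy scale: 6.10 × 10^-3 eV² = 6.10 × 10^-21 GeV².
Result: 6.10 × 10^-21 × 2.433 × 10^14 = 1.484 × 10^-6 W.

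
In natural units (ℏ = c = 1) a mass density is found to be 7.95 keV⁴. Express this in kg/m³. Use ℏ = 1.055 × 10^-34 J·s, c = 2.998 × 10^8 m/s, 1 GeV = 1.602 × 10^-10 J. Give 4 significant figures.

Mass density is [E]/(c²[L]³) = [E]⁴/(ℏ³c⁵).
1 GeV⁴ → 1/(ℏ³c⁵) × (1 GeV in J)⁴ = 2.316 × 10^20 kg/m³.
Convert the energy scale: 7.95 keV⁴ = 7.95 × 10^-24 GeV⁴.
Result: 7.95 × 10^-24 × 2.316 × 10^20 = 1.841 × 10^-3 kg/m³.

1.841 × 10^-3 kg/m³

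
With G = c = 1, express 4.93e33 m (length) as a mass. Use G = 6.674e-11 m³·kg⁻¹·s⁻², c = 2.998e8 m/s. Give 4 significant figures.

6.639e60 kg

Length → mass via c²/G.
4.93e33 m × (c²/G) = 6.639e60 kg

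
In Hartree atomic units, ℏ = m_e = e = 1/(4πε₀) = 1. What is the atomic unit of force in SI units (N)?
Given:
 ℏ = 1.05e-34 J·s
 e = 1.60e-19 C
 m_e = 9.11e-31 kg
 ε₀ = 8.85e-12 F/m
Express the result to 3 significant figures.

From ℏ = m_e = e = 1/(4πε₀) = 1 the force scale is F_au = E_h/a₀ = m_e²e⁶/((4πε₀)³ℏ⁴).
E_h = 4.38e-18 J
a₀ = 5.26e-11 m
E_h/a₀ = 8.33e-8 N

8.33e-8 N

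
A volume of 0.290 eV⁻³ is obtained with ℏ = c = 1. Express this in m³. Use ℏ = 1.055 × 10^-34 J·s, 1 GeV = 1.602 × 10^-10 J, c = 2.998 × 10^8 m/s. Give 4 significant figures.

2.232 × 10^-21 m³

Volume is [L]³ = [E]⁻³·(ℏc)³.
1 GeV⁻³ → (ℏc)³ × (1 GeV in J)⁻³ = 7.696 × 10^-48 m³.
Convert the energy scale: 0.290 eV⁻³ = 2.90 × 10^26 GeV⁻³.
Result: 2.90 × 10^26 × 7.696 × 10^-48 = 2.232 × 10^-21 m³.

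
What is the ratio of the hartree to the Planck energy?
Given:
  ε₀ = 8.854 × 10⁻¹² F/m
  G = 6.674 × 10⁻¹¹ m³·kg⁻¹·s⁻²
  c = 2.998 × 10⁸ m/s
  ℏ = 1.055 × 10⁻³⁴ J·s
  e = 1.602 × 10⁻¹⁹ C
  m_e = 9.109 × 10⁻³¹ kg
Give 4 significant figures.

hartree: E_h = m_e e⁴/(4πε₀ℏ)² = 4.354 × 10⁻¹⁸ J
Planck energy: E_P = √(ℏc⁵/G) = 1.957 × 10⁹ J
ratio = 4.354 × 10⁻¹⁸ / 1.957 × 10⁹ = 2.225 × 10⁻²⁷

2.225 × 10⁻²⁷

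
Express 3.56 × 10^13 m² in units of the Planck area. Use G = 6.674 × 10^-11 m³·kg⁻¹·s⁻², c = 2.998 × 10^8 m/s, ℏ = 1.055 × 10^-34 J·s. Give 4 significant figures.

Planck area: A_P = ℏG/c³ = 2.613 × 10^-70 m².
3.56 × 10^13 / 2.613 × 10^-70 = 1.362 × 10^83

1.362 × 10^83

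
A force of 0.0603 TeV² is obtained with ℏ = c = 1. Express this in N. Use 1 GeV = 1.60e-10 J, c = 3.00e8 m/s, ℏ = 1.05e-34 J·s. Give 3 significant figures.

Force is [E]/[L] = [E]²/(ℏc); restore (ℏc)⁻¹.
1 GeV² → 1/(ℏc) × (1 GeV in J)² = 8.13e5 N.
Convert the energy scale: 0.0603 TeV² = 6.03e4 GeV².
Result: 6.03e4 × 8.13e5 = 4.90e10 N.

4.90e10 N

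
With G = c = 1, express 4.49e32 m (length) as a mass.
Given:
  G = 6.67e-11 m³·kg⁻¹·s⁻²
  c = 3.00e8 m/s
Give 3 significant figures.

6.06e59 kg

Length → mass via c²/G.
4.49e32 m × (c²/G) = 6.06e59 kg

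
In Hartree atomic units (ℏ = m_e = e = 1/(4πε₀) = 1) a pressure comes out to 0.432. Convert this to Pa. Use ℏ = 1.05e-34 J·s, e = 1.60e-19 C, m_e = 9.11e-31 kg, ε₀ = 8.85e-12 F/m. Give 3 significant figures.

One atomic unit of pressure: P_au = E_h/a₀³ = m_e⁴e¹⁰/((4πε₀)⁵ℏ⁸) = 3.01e13 Pa.
0.432 × 3.01e13 Pa = 1.30e13 Pa

1.30e13 Pa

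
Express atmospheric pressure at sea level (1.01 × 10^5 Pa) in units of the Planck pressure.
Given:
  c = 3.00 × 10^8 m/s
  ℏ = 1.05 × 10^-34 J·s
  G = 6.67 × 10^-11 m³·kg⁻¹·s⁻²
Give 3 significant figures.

Planck pressure: p_P = c⁷/(ℏG²) = 4.68 × 10^113 Pa.
1.01 × 10^5 / 4.68 × 10^113 = 2.16 × 10^-109

2.16 × 10^-109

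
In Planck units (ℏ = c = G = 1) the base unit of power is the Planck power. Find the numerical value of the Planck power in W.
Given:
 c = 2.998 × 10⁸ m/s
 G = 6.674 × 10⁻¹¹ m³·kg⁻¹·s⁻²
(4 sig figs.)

3.629 × 10⁵² W

P_P = c⁵/G
  = 2.422 × 10⁴² / 6.674 × 10⁻¹¹
  = 3.629 × 10⁵² W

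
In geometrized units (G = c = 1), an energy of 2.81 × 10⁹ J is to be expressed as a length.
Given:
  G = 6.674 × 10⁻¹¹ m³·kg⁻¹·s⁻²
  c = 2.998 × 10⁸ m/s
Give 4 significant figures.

Energy → length via G/c⁴.
2.81 × 10⁹ J × (G/c⁴) = 2.321 × 10⁻³⁵ m

2.321 × 10⁻³⁵ m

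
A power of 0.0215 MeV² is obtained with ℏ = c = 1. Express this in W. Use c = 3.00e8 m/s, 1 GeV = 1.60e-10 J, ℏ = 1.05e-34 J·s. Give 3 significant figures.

Power is [E]/[T] = [E]²/ℏ.
1 GeV² → 1/ℏ × (1 GeV in J)² = 2.44e14 W.
Convert the energy scale: 0.0215 MeV² = 2.15e-8 GeV².
Result: 2.15e-8 × 2.44e14 = 5.24e6 W.

5.24e6 W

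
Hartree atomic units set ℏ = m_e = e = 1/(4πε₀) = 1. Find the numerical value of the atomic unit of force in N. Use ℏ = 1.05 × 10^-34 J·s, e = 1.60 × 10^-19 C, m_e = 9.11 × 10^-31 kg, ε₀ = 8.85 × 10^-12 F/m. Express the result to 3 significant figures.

8.33 × 10^-8 N

Dimensional analysis gives F_au = E_h/a₀ = m_e²e⁶/((4πε₀)³ℏ⁴).
E_h = 4.38 × 10^-18 J
a₀ = 5.26 × 10^-11 m
E_h/a₀ = 8.33 × 10^-8 N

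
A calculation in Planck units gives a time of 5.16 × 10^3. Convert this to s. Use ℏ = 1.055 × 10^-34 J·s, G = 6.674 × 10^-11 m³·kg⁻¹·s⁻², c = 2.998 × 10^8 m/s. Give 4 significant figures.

2.782 × 10^-40 s

One Planck time: t_P = √(ℏG/c⁵) = 5.392 × 10^-44 s.
5.16 × 10^3 × 5.392 × 10^-44 s = 2.782 × 10^-40 s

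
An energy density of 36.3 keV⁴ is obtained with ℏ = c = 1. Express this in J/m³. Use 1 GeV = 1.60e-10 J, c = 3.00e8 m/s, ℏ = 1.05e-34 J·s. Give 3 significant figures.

7.61e14 J/m³

[E]/[L]³ = [E]⁴/(ℏc)³; restore (ℏc)⁻³.
1 GeV⁴ → 1/(ℏc)³ × (1 GeV in J)⁴ = 2.10e37 J/m³.
Convert the energy scale: 36.3 keV⁴ = 3.63e-23 GeV⁴.
Result: 3.63e-23 × 2.10e37 = 7.61e14 J/m³.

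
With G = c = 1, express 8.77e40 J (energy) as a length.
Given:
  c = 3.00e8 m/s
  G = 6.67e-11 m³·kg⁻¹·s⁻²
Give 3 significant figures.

Energy → length via G/c⁴.
8.77e40 J × (G/c⁴) = 7.22e-4 m

7.22e-4 m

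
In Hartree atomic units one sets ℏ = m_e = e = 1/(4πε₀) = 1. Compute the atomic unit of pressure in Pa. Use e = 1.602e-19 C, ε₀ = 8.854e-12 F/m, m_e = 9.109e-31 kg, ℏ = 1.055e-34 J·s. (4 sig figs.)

P_au = E_h/a₀³ = m_e⁴e¹⁰/((4πε₀)⁵ℏ⁸)
E_h = 4.354e-18 J
a₀ = 5.297e-11 m
E_h/a₀³ = 2.929e13 Pa

2.929e13 Pa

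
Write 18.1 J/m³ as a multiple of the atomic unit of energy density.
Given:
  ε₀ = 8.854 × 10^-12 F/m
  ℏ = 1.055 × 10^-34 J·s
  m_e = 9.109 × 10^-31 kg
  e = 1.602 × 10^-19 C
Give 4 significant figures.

atomic unit of energy density: u_au = E_h/a₀³ = m_e⁴e¹⁰/((4πε₀)⁵ℏ⁸) = 2.929 × 10^13 J/m³.
18.1 / 2.929 × 10^13 = 6.179 × 10^-13

6.179 × 10^-13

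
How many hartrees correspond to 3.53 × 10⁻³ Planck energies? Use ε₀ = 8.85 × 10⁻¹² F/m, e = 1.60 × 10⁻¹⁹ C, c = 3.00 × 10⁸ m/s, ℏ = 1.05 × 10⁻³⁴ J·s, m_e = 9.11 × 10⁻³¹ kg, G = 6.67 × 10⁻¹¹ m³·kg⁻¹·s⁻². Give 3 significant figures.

Planck energy: E_P = √(ℏc⁵/G) = 1.96 × 10⁹ J
hartree: E_h = m_e e⁴/(4πε₀ℏ)² = 4.38 × 10⁻¹⁸ J
3.53 × 10⁻³ × 1.96 × 10⁹ / 4.38 × 10⁻¹⁸ = 1.58 × 10²⁴

1.58 × 10²⁴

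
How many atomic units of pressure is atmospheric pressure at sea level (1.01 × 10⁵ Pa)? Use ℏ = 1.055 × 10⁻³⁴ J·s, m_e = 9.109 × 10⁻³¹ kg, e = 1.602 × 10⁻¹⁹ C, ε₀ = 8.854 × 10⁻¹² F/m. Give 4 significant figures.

atomic unit of pressure: P_au = E_h/a₀³ = m_e⁴e¹⁰/((4πε₀)⁵ℏ⁸) = 2.929 × 10¹³ Pa.
1.01 × 10⁵ / 2.929 × 10¹³ = 3.448 × 10⁻⁹

3.448 × 10⁻⁹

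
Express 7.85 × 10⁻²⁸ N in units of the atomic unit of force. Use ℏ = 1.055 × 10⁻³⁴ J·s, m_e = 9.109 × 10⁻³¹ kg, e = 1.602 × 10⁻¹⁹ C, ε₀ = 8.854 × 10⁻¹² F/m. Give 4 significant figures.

9.550 × 10⁻²¹

atomic unit of force: F_au = E_h/a₀ = m_e²e⁶/((4πε₀)³ℏ⁴) = 8.220 × 10⁻⁸ N.
7.85 × 10⁻²⁸ / 8.220 × 10⁻⁸ = 9.550 × 10⁻²¹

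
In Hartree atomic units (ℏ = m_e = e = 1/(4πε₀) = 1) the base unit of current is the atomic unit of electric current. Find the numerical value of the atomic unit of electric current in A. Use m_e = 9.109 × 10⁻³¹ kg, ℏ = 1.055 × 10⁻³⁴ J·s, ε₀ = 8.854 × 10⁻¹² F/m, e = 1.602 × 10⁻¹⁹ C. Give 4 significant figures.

I_au = e E_h/ℏ = m_e e⁵/((4πε₀)²ℏ³)
E_h = 4.354 × 10⁻¹⁸ J
e·E_h/ℏ = 6.612 × 10⁻³ A

6.612 × 10⁻³ A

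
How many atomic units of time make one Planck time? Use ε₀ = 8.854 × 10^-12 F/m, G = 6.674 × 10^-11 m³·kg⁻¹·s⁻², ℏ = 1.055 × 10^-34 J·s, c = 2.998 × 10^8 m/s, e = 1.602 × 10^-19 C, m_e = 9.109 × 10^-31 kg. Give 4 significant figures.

2.225 × 10^-27

Planck time: t_P = √(ℏG/c⁵) = 5.392 × 10^-44 s
atomic unit of time: τ_au = (4πε₀)²ℏ³/(m_e e⁴) = 2.423 × 10^-17 s
ratio = 5.392 × 10^-44 / 2.423 × 10^-17 = 2.225 × 10^-27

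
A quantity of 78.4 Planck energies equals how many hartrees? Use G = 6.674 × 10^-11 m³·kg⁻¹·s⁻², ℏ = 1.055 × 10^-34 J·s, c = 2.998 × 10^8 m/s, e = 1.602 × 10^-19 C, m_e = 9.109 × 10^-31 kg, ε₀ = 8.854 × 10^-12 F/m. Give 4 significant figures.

Planck energy: E_P = √(ℏc⁵/G) = 1.957 × 10^9 J
hartree: E_h = m_e e⁴/(4πε₀ℏ)² = 4.354 × 10^-18 J
78.4 × 1.957 × 10^9 / 4.354 × 10^-18 = 3.523 × 10^28

3.523 × 10^28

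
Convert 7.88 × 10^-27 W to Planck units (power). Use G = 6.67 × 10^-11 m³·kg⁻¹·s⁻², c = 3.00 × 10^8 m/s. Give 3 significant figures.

2.16 × 10^-79

Planck power: P_P = c⁵/G = 3.64 × 10^52 W.
7.88 × 10^-27 / 3.64 × 10^52 = 2.16 × 10^-79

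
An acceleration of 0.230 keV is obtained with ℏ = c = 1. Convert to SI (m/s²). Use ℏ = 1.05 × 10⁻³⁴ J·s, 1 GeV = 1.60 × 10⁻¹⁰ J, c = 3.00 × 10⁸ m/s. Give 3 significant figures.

Acceleration is [L]/[T]² = c·[E]/ℏ.
1 GeV → c/ℏ × (1 GeV in J) = 4.57 × 10³² m/s².
Convert the energy scale: 0.230 keV = 2.30 × 10⁻⁷ GeV.
Result: 2.30 × 10⁻⁷ × 4.57 × 10³² = 1.05 × 10²⁶ m/s².

1.05 × 10²⁶ m/s²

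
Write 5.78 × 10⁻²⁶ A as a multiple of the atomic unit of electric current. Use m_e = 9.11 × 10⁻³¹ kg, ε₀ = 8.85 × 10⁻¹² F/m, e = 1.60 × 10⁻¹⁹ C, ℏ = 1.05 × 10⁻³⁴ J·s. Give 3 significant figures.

atomic unit of electric current: I_au = e E_h/ℏ = m_e e⁵/((4πε₀)²ℏ³) = 6.67 × 10⁻³ A.
5.78 × 10⁻²⁶ / 6.67 × 10⁻³ = 8.66 × 10⁻²⁴

8.66 × 10⁻²⁴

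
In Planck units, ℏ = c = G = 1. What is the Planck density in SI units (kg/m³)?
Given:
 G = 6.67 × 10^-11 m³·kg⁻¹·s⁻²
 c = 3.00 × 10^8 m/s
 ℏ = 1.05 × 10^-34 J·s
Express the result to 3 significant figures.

From ℏ = c = G = 1 the density scale is ρ_P = c⁵/(ℏG²).
  = 2.43 × 10^42 / 4.67 × 10^-55
  = 5.20 × 10^96 kg/m³

5.20 × 10^96 kg/m³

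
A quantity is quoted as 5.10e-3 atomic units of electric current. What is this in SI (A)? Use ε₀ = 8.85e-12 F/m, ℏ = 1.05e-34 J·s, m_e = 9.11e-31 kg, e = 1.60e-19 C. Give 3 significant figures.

3.40e-5 A

One atomic unit of electric current: I_au = e E_h/ℏ = m_e e⁵/((4πε₀)²ℏ³) = 6.67e-3 A.
5.10e-3 × 6.67e-3 A = 3.40e-5 A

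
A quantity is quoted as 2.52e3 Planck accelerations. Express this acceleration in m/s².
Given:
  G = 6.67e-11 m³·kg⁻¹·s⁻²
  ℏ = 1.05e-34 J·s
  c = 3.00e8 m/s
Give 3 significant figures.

1.41e55 m/s²

One Planck acceleration: a_P = √(c⁷/(ℏG)) = 5.59e51 m/s².
2.52e3 × 5.59e51 m/s² = 1.41e55 m/s²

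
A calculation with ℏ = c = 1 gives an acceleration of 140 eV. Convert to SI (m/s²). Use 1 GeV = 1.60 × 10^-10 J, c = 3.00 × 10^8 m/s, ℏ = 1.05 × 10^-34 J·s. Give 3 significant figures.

6.40 × 10^25 m/s²

Acceleration is [L]/[T]² = c·[E]/ℏ.
1 GeV → c/ℏ × (1 GeV in J) = 4.57 × 10^32 m/s².
Convert the energy scale: 140 eV = 1.40 × 10^-7 GeV.
Result: 1.40 × 10^-7 × 4.57 × 10^32 = 6.40 × 10^25 m/s².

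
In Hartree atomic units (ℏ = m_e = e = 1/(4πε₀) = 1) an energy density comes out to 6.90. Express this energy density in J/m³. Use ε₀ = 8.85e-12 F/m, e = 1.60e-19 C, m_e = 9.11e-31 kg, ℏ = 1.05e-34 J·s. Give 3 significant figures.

2.08e14 J/m³

One atomic unit of energy density: u_au = E_h/a₀³ = m_e⁴e¹⁰/((4πε₀)⁵ℏ⁸) = 3.01e13 J/m³.
6.90 × 3.01e13 J/m³ = 2.08e14 J/m³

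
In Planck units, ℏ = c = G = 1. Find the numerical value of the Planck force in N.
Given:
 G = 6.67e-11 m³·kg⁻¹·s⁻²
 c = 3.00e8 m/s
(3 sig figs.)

1.21e44 N

Dimensional analysis gives F_P = c⁴/G.
  = 8.10e33 / 6.67e-11
  = 1.21e44 N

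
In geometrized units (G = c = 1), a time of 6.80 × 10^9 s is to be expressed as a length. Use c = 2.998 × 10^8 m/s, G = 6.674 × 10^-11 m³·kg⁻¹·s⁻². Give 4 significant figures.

2.039 × 10^18 m

Time → length via c.
6.80 × 10^9 s × (c) = 2.039 × 10^18 m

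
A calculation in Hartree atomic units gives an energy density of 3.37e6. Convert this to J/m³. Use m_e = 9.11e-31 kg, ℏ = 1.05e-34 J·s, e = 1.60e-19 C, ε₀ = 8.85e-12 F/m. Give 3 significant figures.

One atomic unit of energy density: u_au = E_h/a₀³ = m_e⁴e¹⁰/((4πε₀)⁵ℏ⁸) = 3.01e13 J/m³.
3.37e6 × 3.01e13 J/m³ = 1.02e20 J/m³

1.02e20 J/m³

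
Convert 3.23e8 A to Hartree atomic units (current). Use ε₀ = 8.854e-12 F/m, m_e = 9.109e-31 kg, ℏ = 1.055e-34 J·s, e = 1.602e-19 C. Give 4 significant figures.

atomic unit of electric current: I_au = e E_h/ℏ = m_e e⁵/((4πε₀)²ℏ³) = 6.612e-3 A.
3.23e8 / 6.612e-3 = 4.885e10

4.885e10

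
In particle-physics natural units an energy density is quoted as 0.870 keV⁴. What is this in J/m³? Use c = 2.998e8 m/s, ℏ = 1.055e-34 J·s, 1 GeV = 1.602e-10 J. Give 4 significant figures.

[E]/[L]³ = [E]⁴/(ℏc)³; restore (ℏc)⁻³.
1 GeV⁴ → 1/(ℏc)³ × (1 GeV in J)⁴ = 2.082e37 J/m³.
Convert the energy scale: 0.870 keV⁴ = 8.70e-25 GeV⁴.
Result: 8.70e-25 × 2.082e37 = 1.811e13 J/m³.

1.811e13 J/m³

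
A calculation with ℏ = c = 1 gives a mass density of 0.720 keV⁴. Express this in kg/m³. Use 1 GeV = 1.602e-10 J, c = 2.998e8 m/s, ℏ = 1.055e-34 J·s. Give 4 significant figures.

Mass density is [E]/(c²[L]³) = [E]⁴/(ℏ³c⁵).
1 GeV⁴ → 1/(ℏ³c⁵) × (1 GeV in J)⁴ = 2.316e20 kg/m³.
Convert the energy scale: 0.720 keV⁴ = 7.20e-25 GeV⁴.
Result: 7.20e-25 × 2.316e20 = 1.668e-4 kg/m³.

1.668e-4 kg/m³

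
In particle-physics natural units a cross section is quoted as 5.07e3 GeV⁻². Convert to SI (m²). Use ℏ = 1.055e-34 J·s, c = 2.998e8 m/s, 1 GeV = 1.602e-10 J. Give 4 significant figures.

1.976e-28 m²

Area is [L]² = [E]⁻²·(ℏc)²; restore (ℏc)².
1 GeV⁻² → (ℏc)² × (1 GeV in J)⁻² = 3.898e-32 m².
Result: 5.07e3 × 3.898e-32 = 1.976e-28 m².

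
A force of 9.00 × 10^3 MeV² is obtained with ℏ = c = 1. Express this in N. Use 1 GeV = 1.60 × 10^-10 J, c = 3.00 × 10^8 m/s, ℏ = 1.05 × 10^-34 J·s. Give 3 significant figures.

Force is [E]/[L] = [E]²/(ℏc); restore (ℏc)⁻¹.
1 GeV² → 1/(ℏc) × (1 GeV in J)² = 8.13 × 10^5 N.
Convert the energy scale: 9.00 × 10^3 MeV² = 9.00 × 10^-3 GeV².
Result: 9.00 × 10^-3 × 8.13 × 10^5 = 7.31 × 10^3 N.

7.31 × 10^3 N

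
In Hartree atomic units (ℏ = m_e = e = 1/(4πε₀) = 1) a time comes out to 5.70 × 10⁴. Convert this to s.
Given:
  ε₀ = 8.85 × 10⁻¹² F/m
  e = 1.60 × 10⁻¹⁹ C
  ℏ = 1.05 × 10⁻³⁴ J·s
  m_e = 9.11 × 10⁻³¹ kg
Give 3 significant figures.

One atomic unit of time: τ_au = (4πε₀)²ℏ³/(m_e e⁴) = 2.40 × 10⁻¹⁷ s.
5.70 × 10⁴ × 2.40 × 10⁻¹⁷ s = 1.37 × 10⁻¹² s

1.37 × 10⁻¹² s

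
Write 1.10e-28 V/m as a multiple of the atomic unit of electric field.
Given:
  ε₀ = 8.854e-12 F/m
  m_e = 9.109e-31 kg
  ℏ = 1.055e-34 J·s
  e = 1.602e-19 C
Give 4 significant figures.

atomic unit of electric field: E_au = E_h/(e a₀) = m_e²e⁵/((4πε₀)³ℏ⁴) = 5.131e11 V/m.
1.10e-28 / 5.131e11 = 2.144e-40

2.144e-40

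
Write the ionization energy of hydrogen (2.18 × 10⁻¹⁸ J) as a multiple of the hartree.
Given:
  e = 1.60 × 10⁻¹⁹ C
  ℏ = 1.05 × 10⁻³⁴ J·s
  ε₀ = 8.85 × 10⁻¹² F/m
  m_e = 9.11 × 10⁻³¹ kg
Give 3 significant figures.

hartree: E_h = m_e e⁴/(4πε₀ℏ)² = 4.38 × 10⁻¹⁸ J.
2.18 × 10⁻¹⁸ / 4.38 × 10⁻¹⁸ = 0.498

0.498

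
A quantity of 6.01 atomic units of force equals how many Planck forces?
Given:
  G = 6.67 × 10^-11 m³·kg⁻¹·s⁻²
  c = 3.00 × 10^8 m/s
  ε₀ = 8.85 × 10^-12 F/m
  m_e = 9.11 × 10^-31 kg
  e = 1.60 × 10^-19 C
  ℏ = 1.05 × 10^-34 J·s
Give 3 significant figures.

4.12 × 10^-51

atomic unit of force: F_au = E_h/a₀ = m_e²e⁶/((4πε₀)³ℏ⁴) = 8.33 × 10^-8 N
Planck force: F_P = c⁴/G = 1.21 × 10^44 N
6.01 × 8.33 × 10^-8 / 1.21 × 10^44 = 4.12 × 10^-51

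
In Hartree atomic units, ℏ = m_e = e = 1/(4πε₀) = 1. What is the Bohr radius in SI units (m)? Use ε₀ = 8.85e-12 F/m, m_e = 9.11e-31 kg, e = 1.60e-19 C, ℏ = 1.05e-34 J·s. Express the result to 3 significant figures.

The unique combination of the constants set to 1 with dimensions of length is a₀ = 4πε₀ℏ²/(m_e e²).
  = 1.23e-78 / 2.33e-68
  = 5.26e-11 m

5.26e-11 m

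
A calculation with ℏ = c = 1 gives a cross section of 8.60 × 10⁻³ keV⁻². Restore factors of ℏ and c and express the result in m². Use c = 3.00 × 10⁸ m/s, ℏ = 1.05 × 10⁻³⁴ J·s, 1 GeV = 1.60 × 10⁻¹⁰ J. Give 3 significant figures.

Area is [L]² = [E]⁻²·(ℏc)²; restore (ℏc)².
1 GeV⁻² → (ℏc)² × (1 GeV in J)⁻² = 3.88 × 10⁻³² m².
Convert the energy scale: 8.60 × 10⁻³ keV⁻² = 8.60 × 10⁹ GeV⁻².
Result: 8.60 × 10⁹ × 3.88 × 10⁻³² = 3.33 × 10⁻²² m².

3.33 × 10⁻²² m²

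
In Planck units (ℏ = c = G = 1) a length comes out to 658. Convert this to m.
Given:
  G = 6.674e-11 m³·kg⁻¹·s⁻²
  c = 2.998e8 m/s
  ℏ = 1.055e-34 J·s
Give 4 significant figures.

One Planck length: ℓ_P = √(ℏG/c³) = 1.616e-35 m.
658 × 1.616e-35 m = 1.064e-32 m

1.064e-32 m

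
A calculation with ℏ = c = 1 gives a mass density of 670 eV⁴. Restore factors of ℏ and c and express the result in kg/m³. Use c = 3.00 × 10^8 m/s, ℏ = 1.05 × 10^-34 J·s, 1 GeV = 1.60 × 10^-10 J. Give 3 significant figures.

1.56 × 10^-13 kg/m³

Mass density is [E]/(c²[L]³) = [E]⁴/(ℏ³c⁵).
1 GeV⁴ → 1/(ℏ³c⁵) × (1 GeV in J)⁴ = 2.33 × 10^20 kg/m³.
Convert the energy scale: 670 eV⁴ = 6.70 × 10^-34 GeV⁴.
Result: 6.70 × 10^-34 × 2.33 × 10^20 = 1.56 × 10^-13 kg/m³.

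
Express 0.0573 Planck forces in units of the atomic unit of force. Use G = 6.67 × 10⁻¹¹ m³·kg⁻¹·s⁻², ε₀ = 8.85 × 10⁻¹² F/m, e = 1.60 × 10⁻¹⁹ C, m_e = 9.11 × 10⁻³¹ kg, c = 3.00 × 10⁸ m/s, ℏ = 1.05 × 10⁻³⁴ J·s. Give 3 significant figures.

8.36 × 10⁴⁹

Planck force: F_P = c⁴/G = 1.21 × 10⁴⁴ N
atomic unit of force: F_au = E_h/a₀ = m_e²e⁶/((4πε₀)³ℏ⁴) = 8.33 × 10⁻⁸ N
0.0573 × 1.21 × 10⁴⁴ / 8.33 × 10⁻⁸ = 8.36 × 10⁴⁹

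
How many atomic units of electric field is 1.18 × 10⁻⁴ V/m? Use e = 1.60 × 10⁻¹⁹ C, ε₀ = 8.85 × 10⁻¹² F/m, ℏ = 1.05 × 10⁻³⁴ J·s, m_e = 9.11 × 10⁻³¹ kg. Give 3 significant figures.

atomic unit of electric field: E_au = E_h/(e a₀) = m_e²e⁵/((4πε₀)³ℏ⁴) = 5.20 × 10¹¹ V/m.
1.18 × 10⁻⁴ / 5.20 × 10¹¹ = 2.27 × 10⁻¹⁶

2.27 × 10⁻¹⁶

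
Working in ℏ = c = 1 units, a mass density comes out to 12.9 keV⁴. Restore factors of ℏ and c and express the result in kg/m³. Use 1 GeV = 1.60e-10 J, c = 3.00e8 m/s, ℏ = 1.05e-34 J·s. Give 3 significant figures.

Mass density is [E]/(c²[L]³) = [E]⁴/(ℏ³c⁵).
1 GeV⁴ → 1/(ℏ³c⁵) × (1 GeV in J)⁴ = 2.33e20 kg/m³.
Convert the energy scale: 12.9 keV⁴ = 1.29e-23 GeV⁴.
Result: 1.29e-23 × 2.33e20 = 3.01e-3 kg/m³.

3.01e-3 kg/m³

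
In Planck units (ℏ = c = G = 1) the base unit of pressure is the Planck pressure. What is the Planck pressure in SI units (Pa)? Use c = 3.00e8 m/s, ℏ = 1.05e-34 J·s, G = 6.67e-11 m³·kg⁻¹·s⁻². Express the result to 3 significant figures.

4.68e113 Pa

p_P = c⁷/(ℏG²)
  = 2.19e59 / 4.67e-55
  = 4.68e113 Pa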